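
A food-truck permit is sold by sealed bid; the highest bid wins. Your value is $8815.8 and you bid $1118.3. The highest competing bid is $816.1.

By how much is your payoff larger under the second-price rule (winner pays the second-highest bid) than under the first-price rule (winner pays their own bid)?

$302.2

You have the highest bid, so you win under either rule.
Second-price: pay $816.1 → payoff $7999.7.
First-price: pay your own bid $1118.3 → payoff $7697.5.
Difference = $7999.7 − ($7697.5) = $302.2.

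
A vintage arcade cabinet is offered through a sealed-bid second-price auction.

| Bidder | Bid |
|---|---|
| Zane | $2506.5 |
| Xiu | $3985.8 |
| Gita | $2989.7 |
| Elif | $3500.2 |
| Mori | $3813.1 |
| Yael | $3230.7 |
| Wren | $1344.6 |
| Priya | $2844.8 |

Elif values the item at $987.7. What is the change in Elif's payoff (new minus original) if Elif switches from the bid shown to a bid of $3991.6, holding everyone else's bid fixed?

−$2998.1

The highest bid among the other bidders is $3985.8; Elif's bid doesn't change that.
Original bid $3500.2: Elif is not highest (top rival bid is $3985.8); payoff $0.
Alternative bid $3991.6: Elif is highest, pays the top rival bid $3985.8; payoff $987.7 − $3985.8 = −$2998.1.
Change in payoff = −$2998.1 − ($0) = −$2998.1.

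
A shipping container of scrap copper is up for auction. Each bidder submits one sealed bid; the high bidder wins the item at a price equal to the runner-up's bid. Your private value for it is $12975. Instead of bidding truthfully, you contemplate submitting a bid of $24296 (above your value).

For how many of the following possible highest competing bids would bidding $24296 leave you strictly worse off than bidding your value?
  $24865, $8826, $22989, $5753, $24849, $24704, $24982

1

The deviation hurts exactly when the highest competing bid lies strictly between $12975 and $24296 — overbidding then wins at a price above your value.
$24865: above both → same outcome either way.
$8826: below both → same outcome either way.
$22989: inside the interval → strictly worse (loss $10014).
$5753: below both → same outcome either way.
$24849: above both → same outcome either way.
$24704: above both → same outcome either way.
$24982: above both → same outcome either way.
Count: 1.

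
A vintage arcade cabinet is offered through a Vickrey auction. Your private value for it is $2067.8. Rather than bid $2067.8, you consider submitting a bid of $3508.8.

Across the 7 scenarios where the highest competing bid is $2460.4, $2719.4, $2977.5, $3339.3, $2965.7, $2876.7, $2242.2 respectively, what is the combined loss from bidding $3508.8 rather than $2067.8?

$5106.6

The deviation costs you only when the competing bid falls strictly between $2067.8 and $3508.8; elsewhere both bids give the same outcome.
$2460.4: truthful payoff $0, deviation payoff −$392.6 → loss $392.6.
$2719.4: truthful payoff $0, deviation payoff −$651.6 → loss $651.6.
$2977.5: truthful payoff $0, deviation payoff −$909.7 → loss $909.7.
$3339.3: truthful payoff $0, deviation payoff −$1271.5 → loss $1271.5.
$2965.7: truthful payoff $0, deviation payoff −$897.9 → loss $897.9.
$2876.7: truthful payoff $0, deviation payoff −$808.9 → loss $808.9.
$2242.2: truthful payoff $0, deviation payoff −$174.4 → loss $174.4.
Total loss = $392.6 + $651.6 + $909.7 + $1271.5 + $897.9 + $808.9 + $174.4 = $5106.6.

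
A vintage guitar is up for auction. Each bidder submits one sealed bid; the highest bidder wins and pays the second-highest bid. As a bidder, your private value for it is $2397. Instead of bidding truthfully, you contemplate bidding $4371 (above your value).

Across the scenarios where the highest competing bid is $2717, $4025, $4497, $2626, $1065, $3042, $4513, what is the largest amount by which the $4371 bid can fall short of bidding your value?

$2717: truthful gives $0, deviation gives −$320 → loss $320.
$4025: truthful gives $0, deviation gives −$1628 → loss $1628.
$4497: same outcome either way → loss $0.
$2626: truthful gives $0, deviation gives −$229 → loss $229.
$1065: same outcome either way → loss $0.
$3042: truthful gives $0, deviation gives −$645 → loss $645.
$4513: same outcome either way → loss $0.
Maximum loss: $1628.

$1628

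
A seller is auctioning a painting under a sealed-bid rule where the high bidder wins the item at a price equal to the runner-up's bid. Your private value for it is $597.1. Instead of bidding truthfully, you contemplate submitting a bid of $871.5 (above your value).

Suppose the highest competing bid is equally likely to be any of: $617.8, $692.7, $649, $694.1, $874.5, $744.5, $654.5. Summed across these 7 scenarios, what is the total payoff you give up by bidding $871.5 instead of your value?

The deviation costs you only when the competing bid falls strictly between $597.1 and $871.5; elsewhere both bids give the same outcome.
$617.8: truthful payoff $0, deviation payoff −$20.7 → loss $20.7.
$692.7: truthful payoff $0, deviation payoff −$95.6 → loss $95.6.
$649: truthful payoff $0, deviation payoff −$51.9 → loss $51.9.
$694.1: truthful payoff $0, deviation payoff −$97 → loss $97.
$874.5: outcomes coincide → loss $0.
$744.5: truthful payoff $0, deviation payoff −$147.4 → loss $147.4.
$654.5: truthful payoff $0, deviation payoff −$57.4 → loss $57.4.
Total loss = $20.7 + $95.6 + $51.9 + $97 + $147.4 + $57.4 = $470.

$470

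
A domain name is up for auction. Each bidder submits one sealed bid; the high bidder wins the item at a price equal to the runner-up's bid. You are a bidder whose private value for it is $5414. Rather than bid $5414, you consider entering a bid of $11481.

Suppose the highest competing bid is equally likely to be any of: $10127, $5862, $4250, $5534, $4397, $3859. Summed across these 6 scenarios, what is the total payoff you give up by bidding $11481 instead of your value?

The deviation costs you only when the competing bid falls strictly between $5414 and $11481; elsewhere both bids give the same outcome.
$10127: truthful payoff $0, deviation payoff −$4713 → loss $4713.
$5862: truthful payoff $0, deviation payoff −$448 → loss $448.
$4250: outcomes coincide → loss $0.
$5534: truthful payoff $0, deviation payoff −$120 → loss $120.
$4397: outcomes coincide → loss $0.
$3859: outcomes coincide → loss $0.
Total loss = $4713 + $448 + $120 = $5281.

$5281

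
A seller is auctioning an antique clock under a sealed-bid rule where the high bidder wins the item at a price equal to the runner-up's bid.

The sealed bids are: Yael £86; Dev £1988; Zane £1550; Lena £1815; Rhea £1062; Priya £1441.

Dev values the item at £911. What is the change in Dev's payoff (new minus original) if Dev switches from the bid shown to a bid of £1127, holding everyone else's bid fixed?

£904

The highest bid among the other bidders is £1815; Dev's bid doesn't change that.
Original bid £1988: Dev is highest, pays the top rival bid £1815; payoff £911 − £1815 = −£904.
Alternative bid £1127: Dev is not highest (top rival bid is £1815); payoff £0.
Change in payoff = £0 − (−£904) = £904.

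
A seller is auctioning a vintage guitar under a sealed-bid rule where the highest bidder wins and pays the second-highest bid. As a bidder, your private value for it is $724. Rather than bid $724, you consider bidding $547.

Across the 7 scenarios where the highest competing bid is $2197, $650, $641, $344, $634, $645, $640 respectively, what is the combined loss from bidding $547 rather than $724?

$410

The deviation costs you only when the competing bid falls strictly between $547 and $724; elsewhere both bids give the same outcome.
$2197: outcomes coincide → loss $0.
$650: truthful payoff $74, deviation payoff $0 → loss $74.
$641: truthful payoff $83, deviation payoff $0 → loss $83.
$344: outcomes coincide → loss $0.
$634: truthful payoff $90, deviation payoff $0 → loss $90.
$645: truthful payoff $79, deviation payoff $0 → loss $79.
$640: truthful payoff $84, deviation payoff $0 → loss $84.
Total loss = $74 + $83 + $90 + $79 + $84 = $410.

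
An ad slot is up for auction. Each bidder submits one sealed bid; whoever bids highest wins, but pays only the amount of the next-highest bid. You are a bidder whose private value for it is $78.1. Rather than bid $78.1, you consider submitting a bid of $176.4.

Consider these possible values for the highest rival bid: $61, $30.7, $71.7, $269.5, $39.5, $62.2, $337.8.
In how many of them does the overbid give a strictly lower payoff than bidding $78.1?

0

The deviation hurts exactly when the highest competing bid lies strictly between $78.1 and $176.4 — overbidding then wins at a price above your value.
$61: below both → same outcome either way.
$30.7: below both → same outcome either way.
$71.7: below both → same outcome either way.
$269.5: above both → same outcome either way.
$39.5: below both → same outcome either way.
$62.2: below both → same outcome either way.
$337.8: above both → same outcome either way.
Count: 0.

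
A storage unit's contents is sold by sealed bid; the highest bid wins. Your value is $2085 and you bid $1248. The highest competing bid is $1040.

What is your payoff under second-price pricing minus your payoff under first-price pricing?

$208

You have the highest bid, so you win under either rule.
Second-price: pay $1040 → payoff $1045.
First-price: pay your own bid $1248 → payoff $837.
Difference = $1045 − ($837) = $208.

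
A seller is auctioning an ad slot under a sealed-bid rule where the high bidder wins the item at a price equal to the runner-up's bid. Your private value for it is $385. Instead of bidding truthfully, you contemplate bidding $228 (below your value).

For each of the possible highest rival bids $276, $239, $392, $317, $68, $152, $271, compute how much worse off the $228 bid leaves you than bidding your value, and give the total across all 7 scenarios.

$437

The deviation costs you only when the competing bid falls strictly between $228 and $385; elsewhere both bids give the same outcome.
$276: truthful payoff $109, deviation payoff $0 → loss $109.
$239: truthful payoff $146, deviation payoff $0 → loss $146.
$392: outcomes coincide → loss $0.
$317: truthful payoff $68, deviation payoff $0 → loss $68.
$68: outcomes coincide → loss $0.
$152: outcomes coincide → loss $0.
$271: truthful payoff $114, deviation payoff $0 → loss $114.
Total loss = $109 + $146 + $68 + $114 = $437.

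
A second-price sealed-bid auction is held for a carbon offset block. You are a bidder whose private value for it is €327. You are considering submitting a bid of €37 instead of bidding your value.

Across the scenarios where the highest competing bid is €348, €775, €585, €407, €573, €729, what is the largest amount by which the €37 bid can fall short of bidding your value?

€0

€348: same outcome either way → loss €0.
€775: same outcome either way → loss €0.
€585: same outcome either way → loss €0.
€407: same outcome either way → loss €0.
€573: same outcome either way → loss €0.
€729: same outcome either way → loss €0.
Maximum loss: €0.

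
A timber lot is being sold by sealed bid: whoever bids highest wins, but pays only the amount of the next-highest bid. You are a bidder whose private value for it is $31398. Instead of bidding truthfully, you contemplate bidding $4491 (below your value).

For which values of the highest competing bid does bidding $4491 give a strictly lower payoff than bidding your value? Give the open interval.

($4491, $31398)

If the competing bid is below $4491, both bids win at the same price — no difference.
If it is above $31398, both bids lose — no difference.
If it lies strictly between $4491 and $31398, bidding your value wins at a price below your value (positive payoff) while bidding $4491 loses (payoff 0).
So the deviation strictly hurts on the open interval ($4491, $31398).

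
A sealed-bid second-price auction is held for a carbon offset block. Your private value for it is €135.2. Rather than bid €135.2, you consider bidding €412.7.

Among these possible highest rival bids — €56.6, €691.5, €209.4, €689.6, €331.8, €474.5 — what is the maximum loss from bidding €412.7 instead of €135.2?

€196.6

€56.6: same outcome either way → loss €0.
€691.5: same outcome either way → loss €0.
€209.4: truthful gives €0, deviation gives −€74.2 → loss €74.2.
€689.6: same outcome either way → loss €0.
€331.8: truthful gives €0, deviation gives −€196.6 → loss €196.6.
€474.5: same outcome either way → loss €0.
Maximum loss: €196.6.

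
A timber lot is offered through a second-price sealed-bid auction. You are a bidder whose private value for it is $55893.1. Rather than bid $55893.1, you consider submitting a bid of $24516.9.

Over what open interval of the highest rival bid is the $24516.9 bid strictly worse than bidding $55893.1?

If the competing bid is below $24516.9, both bids win at the same price — no difference.
If it is above $55893.1, both bids lose — no difference.
If it lies strictly between $24516.9 and $55893.1, bidding your value wins at a price below your value (positive payoff) while bidding $24516.9 loses (payoff 0).
So the deviation strictly hurts on the open interval ($24516.9, $55893.1).
Because the price is fixed by the runner-up's bid, deviating from your value can only change a good outcome into a bad one — never the reverse.

($24516.9, $55893.1)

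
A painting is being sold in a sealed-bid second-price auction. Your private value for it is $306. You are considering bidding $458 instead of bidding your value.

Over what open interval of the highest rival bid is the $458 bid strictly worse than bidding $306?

($306, $458)

If the competing bid is below $306, both bids win at the same price — no difference.
If it is above $458, both bids lose — no difference.
If it lies strictly between $306 and $458, bidding your value loses (payoff 0) while bidding $458 wins at a price above your value (payoff negative).
So the deviation strictly hurts on the open interval ($306, $458).
Because the price is fixed by the runner-up's bid, deviating from your value can only change a good outcome into a bad one — never the reverse.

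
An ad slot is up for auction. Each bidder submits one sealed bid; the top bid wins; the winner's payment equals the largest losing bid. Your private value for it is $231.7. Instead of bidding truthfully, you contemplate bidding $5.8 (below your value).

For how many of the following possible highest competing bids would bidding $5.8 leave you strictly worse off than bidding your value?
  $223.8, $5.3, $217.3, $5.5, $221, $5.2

3

The deviation hurts exactly when the highest competing bid lies strictly between $5.8 and $231.7 — underbidding then forfeits a profitable win.
$223.8: inside the interval → strictly worse (loss $7.9).
$5.3: below both → same outcome either way.
$217.3: inside the interval → strictly worse (loss $14.4).
$5.5: below both → same outcome either way.
$221: inside the interval → strictly worse (loss $10.7).
$5.2: below both → same outcome either way.
Count: 3.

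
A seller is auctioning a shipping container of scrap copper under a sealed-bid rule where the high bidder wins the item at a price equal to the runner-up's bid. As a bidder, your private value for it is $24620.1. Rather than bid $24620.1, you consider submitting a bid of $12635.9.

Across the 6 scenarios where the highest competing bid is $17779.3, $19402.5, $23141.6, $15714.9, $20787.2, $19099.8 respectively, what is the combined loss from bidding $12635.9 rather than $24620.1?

$31795.3

The deviation costs you only when the competing bid falls strictly between $12635.9 and $24620.1; elsewhere both bids give the same outcome.
$17779.3: truthful payoff $6840.8, deviation payoff $0 → loss $6840.8.
$19402.5: truthful payoff $5217.6, deviation payoff $0 → loss $5217.6.
$23141.6: truthful payoff $1478.5, deviation payoff $0 → loss $1478.5.
$15714.9: truthful payoff $8905.2, deviation payoff $0 → loss $8905.2.
$20787.2: truthful payoff $3832.9, deviation payoff $0 → loss $3832.9.
$19099.8: truthful payoff $5520.3, deviation payoff $0 → loss $5520.3.
Total loss = $6840.8 + $5217.6 + $1478.5 + $8905.2 + $3832.9 + $5520.3 = $31795.3.
In a second-price auction your bid sets only whether you win, not what you pay, so bidding your true value is weakly dominant.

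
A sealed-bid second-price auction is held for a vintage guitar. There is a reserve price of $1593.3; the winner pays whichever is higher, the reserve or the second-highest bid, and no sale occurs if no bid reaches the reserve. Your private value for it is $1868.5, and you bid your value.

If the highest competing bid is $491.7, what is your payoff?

$275.2

Your bid $1868.5 is the highest and exceeds the reserve.
Price = max(second-highest bid, reserve) = max($491.7, $1593.3) = $1593.3.
Payoff = $1868.5 − $1593.3 = $275.2.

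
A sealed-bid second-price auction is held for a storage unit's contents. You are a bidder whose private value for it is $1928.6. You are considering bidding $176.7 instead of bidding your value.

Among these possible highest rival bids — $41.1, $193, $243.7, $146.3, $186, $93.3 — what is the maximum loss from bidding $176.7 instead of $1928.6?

$1742.6

$41.1: same outcome either way → loss $0.
$193: truthful gives $1735.6, deviation gives $0 → loss $1735.6.
$243.7: truthful gives $1684.9, deviation gives $0 → loss $1684.9.
$146.3: same outcome either way → loss $0.
$186: truthful gives $1742.6, deviation gives $0 → loss $1742.6.
$93.3: same outcome either way → loss $0.
Maximum loss: $1742.6.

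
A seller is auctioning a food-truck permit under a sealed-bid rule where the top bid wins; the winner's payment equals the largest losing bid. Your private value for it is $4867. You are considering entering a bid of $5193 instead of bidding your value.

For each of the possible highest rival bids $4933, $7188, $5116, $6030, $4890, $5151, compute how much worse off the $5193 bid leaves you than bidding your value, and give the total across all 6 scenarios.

The deviation costs you only when the competing bid falls strictly between $4867 and $5193; elsewhere both bids give the same outcome.
$4933: truthful payoff $0, deviation payoff −$66 → loss $66.
$7188: outcomes coincide → loss $0.
$5116: truthful payoff $0, deviation payoff −$249 → loss $249.
$6030: outcomes coincide → loss $0.
$4890: truthful payoff $0, deviation payoff −$23 → loss $23.
$5151: truthful payoff $0, deviation payoff −$284 → loss $284.
Total loss = $66 + $249 + $23 + $284 = $622.

$622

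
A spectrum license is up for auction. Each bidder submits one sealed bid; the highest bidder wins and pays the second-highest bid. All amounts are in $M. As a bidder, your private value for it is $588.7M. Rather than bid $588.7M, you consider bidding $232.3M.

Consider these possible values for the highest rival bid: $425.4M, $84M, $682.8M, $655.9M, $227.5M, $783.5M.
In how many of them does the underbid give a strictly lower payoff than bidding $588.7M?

1

The deviation hurts exactly when the highest competing bid lies strictly between $232.3M and $588.7M — underbidding then forfeits a profitable win.
$425.4M: inside the interval → strictly worse (loss $163.3M).
$84M: below both → same outcome either way.
$682.8M: above both → same outcome either way.
$655.9M: above both → same outcome either way.
$227.5M: below both → same outcome either way.
$783.5M: above both → same outcome either way.
Count: 1.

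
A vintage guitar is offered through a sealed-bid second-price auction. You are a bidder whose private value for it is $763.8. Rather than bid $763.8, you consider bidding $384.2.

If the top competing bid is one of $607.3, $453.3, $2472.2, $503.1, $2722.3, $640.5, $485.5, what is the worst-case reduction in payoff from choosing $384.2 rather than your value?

$310.5

$607.3: truthful gives $156.5, deviation gives $0 → loss $156.5.
$453.3: truthful gives $310.5, deviation gives $0 → loss $310.5.
$2472.2: same outcome either way → loss $0.
$503.1: truthful gives $260.7, deviation gives $0 → loss $260.7.
$2722.3: same outcome either way → loss $0.
$640.5: truthful gives $123.3, deviation gives $0 → loss $123.3.
$485.5: truthful gives $278.3, deviation gives $0 → loss $278.3.
Maximum loss: $310.5.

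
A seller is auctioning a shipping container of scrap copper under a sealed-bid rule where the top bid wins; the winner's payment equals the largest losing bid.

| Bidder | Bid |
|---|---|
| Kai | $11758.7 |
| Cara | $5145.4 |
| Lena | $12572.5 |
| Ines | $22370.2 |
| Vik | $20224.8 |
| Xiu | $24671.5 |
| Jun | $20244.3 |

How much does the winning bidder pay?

$22370.2

Highest bid: Xiu at $24671.5, so Xiu wins.
Second-highest bid: Ines at $22370.2 — that is the price the winner pays.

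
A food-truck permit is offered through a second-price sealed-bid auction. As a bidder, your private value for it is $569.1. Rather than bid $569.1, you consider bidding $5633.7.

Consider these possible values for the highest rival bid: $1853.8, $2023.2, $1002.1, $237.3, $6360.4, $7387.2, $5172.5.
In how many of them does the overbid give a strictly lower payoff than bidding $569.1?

The deviation hurts exactly when the highest competing bid lies strictly between $569.1 and $5633.7 — overbidding then wins at a price above your value.
$1853.8: inside the interval → strictly worse (loss $1284.7).
$2023.2: inside the interval → strictly worse (loss $1454.1).
$1002.1: inside the interval → strictly worse (loss $433).
$237.3: below both → same outcome either way.
$6360.4: above both → same outcome either way.
$7387.2: above both → same outcome either way.
$5172.5: inside the interval → strictly worse (loss $4603.4).
Count: 4.

4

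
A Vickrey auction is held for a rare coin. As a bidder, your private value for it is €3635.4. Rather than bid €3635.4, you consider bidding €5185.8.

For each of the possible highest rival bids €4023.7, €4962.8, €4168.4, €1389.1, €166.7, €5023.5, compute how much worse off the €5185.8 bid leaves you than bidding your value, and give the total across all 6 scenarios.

The deviation costs you only when the competing bid falls strictly between €3635.4 and €5185.8; elsewhere both bids give the same outcome.
€4023.7: truthful payoff €0, deviation payoff −€388.3 → loss €388.3.
€4962.8: truthful payoff €0, deviation payoff −€1327.4 → loss €1327.4.
€4168.4: truthful payoff €0, deviation payoff −€533 → loss €533.
€1389.1: outcomes coincide → loss €0.
€166.7: outcomes coincide → loss €0.
€5023.5: truthful payoff €0, deviation payoff −€1388.1 → loss €1388.1.
Total loss = €388.3 + €1327.4 + €533 + €1388.1 = €3636.8.
In a second-price auction your bid sets only whether you win, not what you pay, so bidding your true value is weakly dominant.

€3636.8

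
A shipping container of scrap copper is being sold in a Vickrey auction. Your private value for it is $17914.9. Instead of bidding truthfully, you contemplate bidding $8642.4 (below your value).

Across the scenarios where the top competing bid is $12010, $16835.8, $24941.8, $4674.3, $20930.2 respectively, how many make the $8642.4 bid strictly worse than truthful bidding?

The deviation hurts exactly when the highest competing bid lies strictly between $8642.4 and $17914.9 — underbidding then forfeits a profitable win.
$12010: inside the interval → strictly worse (loss $5904.9).
$16835.8: inside the interval → strictly worse (loss $1079.1).
$24941.8: above both → same outcome either way.
$4674.3: below both → same outcome either way.
$20930.2: above both → same outcome either way.
Count: 2.

2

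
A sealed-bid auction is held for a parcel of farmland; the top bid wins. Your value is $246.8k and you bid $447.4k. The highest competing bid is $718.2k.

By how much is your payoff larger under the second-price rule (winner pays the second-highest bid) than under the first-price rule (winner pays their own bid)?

$0k

Your bid $447.4k is below $718.2k, so you lose under either rule.
Payoff is $0k in both cases; difference = $0k.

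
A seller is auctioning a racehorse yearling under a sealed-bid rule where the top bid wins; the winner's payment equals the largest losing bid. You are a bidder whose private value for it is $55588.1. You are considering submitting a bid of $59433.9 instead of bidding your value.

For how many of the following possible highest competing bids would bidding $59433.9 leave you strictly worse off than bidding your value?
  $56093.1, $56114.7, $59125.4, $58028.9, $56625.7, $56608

6

The deviation hurts exactly when the highest competing bid lies strictly between $55588.1 and $59433.9 — overbidding then wins at a price above your value.
$56093.1: inside the interval → strictly worse (loss $505).
$56114.7: inside the interval → strictly worse (loss $526.6).
$59125.4: inside the interval → strictly worse (loss $3537.3).
$58028.9: inside the interval → strictly worse (loss $2440.8).
$56625.7: inside the interval → strictly worse (loss $1037.6).
$56608: inside the interval → strictly worse (loss $1019.9).
Count: 6.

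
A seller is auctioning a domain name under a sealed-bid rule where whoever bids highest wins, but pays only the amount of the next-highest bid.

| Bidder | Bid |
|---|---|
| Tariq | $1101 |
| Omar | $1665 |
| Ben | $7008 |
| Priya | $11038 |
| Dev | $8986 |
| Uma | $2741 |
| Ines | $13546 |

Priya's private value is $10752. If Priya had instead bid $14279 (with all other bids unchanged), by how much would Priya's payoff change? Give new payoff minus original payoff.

−$2794

The highest bid among the other bidders is $13546; Priya's bid doesn't change that.
Original bid $11038: Priya is not highest (top rival bid is $13546); payoff $0.
Alternative bid $14279: Priya is highest, pays the top rival bid $13546; payoff $10752 − $13546 = −$2794.
Change in payoff = −$2794 − ($0) = −$2794.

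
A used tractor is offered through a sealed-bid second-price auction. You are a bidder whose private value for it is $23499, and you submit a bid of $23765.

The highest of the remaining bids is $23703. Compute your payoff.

−$204

Your bid $23765 exceeds the highest competing bid $23703, so you win.
In a second-price auction the winner pays the second-highest bid, $23703.
Payoff = value − price = $23499 − $23703 = −$204.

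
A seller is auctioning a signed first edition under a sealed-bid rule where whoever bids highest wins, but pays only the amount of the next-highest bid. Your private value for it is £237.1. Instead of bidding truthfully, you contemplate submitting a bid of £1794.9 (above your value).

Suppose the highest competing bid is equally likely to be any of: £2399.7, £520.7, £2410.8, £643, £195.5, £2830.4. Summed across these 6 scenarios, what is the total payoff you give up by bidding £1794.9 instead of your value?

The deviation costs you only when the competing bid falls strictly between £237.1 and £1794.9; elsewhere both bids give the same outcome.
£2399.7: outcomes coincide → loss £0.
£520.7: truthful payoff £0, deviation payoff −£283.6 → loss £283.6.
£2410.8: outcomes coincide → loss £0.
£643: truthful payoff £0, deviation payoff −£405.9 → loss £405.9.
£195.5: outcomes coincide → loss £0.
£2830.4: outcomes coincide → loss £0.
Total loss = £283.6 + £405.9 = £689.5.

£689.5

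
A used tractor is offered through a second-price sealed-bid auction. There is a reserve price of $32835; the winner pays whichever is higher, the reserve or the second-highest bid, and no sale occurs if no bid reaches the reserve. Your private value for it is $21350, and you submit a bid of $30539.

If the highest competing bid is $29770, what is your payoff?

$0

Your bid $30539 is the highest bid but falls below the reserve $32835, so the item goes unsold. Payoff $0.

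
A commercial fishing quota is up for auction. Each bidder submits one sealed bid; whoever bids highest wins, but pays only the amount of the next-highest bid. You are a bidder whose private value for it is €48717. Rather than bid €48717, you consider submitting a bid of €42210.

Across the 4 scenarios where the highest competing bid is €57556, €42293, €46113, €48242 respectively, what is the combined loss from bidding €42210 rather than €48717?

The deviation costs you only when the competing bid falls strictly between €42210 and €48717; elsewhere both bids give the same outcome.
€57556: outcomes coincide → loss €0.
€42293: truthful payoff €6424, deviation payoff €0 → loss €6424.
€46113: truthful payoff €2604, deviation payoff €0 → loss €2604.
€48242: truthful payoff €475, deviation payoff €0 → loss €475.
Total loss = €6424 + €2604 + €475 = €9503.

€9503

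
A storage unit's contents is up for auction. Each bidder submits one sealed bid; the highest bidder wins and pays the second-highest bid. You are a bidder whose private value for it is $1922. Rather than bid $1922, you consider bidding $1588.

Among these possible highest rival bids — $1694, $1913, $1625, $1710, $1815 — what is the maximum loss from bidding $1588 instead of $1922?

$1694: truthful gives $228, deviation gives $0 → loss $228.
$1913: truthful gives $9, deviation gives $0 → loss $9.
$1625: truthful gives $297, deviation gives $0 → loss $297.
$1710: truthful gives $212, deviation gives $0 → loss $212.
$1815: truthful gives $107, deviation gives $0 → loss $107.
Maximum loss: $297.

$297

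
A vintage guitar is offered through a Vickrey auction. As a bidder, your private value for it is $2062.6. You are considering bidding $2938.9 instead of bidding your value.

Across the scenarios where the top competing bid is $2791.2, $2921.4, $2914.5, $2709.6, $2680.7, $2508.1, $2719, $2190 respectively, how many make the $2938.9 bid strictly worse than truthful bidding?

8

The deviation hurts exactly when the highest competing bid lies strictly between $2062.6 and $2938.9 — overbidding then wins at a price above your value.
$2791.2: inside the interval → strictly worse (loss $728.6).
$2921.4: inside the interval → strictly worse (loss $858.8).
$2914.5: inside the interval → strictly worse (loss $851.9).
$2709.6: inside the interval → strictly worse (loss $647).
$2680.7: inside the interval → strictly worse (loss $618.1).
$2508.1: inside the interval → strictly worse (loss $445.5).
$2719: inside the interval → strictly worse (loss $656.4).
$2190: inside the interval → strictly worse (loss $127.4).
Count: 8.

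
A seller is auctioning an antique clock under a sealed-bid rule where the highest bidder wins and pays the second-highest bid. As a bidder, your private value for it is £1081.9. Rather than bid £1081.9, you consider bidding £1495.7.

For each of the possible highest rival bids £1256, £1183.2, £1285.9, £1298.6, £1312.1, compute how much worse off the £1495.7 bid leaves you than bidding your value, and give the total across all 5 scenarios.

The deviation costs you only when the competing bid falls strictly between £1081.9 and £1495.7; elsewhere both bids give the same outcome.
£1256: truthful payoff £0, deviation payoff −£174.1 → loss £174.1.
£1183.2: truthful payoff £0, deviation payoff −£101.3 → loss £101.3.
£1285.9: truthful payoff £0, deviation payoff −£204 → loss £204.
£1298.6: truthful payoff £0, deviation payoff −£216.7 → loss £216.7.
£1312.1: truthful payoff £0, deviation payoff −£230.2 → loss £230.2.
Total loss = £174.1 + £101.3 + £204 + £216.7 + £230.2 = £926.3.

£926.3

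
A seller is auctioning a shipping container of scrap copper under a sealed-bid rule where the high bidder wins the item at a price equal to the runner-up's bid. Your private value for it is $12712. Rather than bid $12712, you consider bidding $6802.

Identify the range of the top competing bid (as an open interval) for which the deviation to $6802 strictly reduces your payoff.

If the competing bid is below $6802, both bids win at the same price — no difference.
If it is above $12712, both bids lose — no difference.
If it lies strictly between $6802 and $12712, bidding your value wins at a price below your value (positive payoff) while bidding $6802 loses (payoff 0).
So the deviation strictly hurts on the open interval ($6802, $12712).
Because the price is fixed by the runner-up's bid, deviating from your value can only change a good outcome into a bad one — never the reverse.

($6802, $12712)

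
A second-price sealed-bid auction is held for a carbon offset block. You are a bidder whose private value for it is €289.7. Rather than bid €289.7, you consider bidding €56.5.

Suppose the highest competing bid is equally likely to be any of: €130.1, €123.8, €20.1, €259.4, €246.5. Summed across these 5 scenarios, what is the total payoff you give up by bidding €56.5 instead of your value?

€399

The deviation costs you only when the competing bid falls strictly between €56.5 and €289.7; elsewhere both bids give the same outcome.
€130.1: truthful payoff €159.6, deviation payoff €0 → loss €159.6.
€123.8: truthful payoff €165.9, deviation payoff €0 → loss €165.9.
€20.1: outcomes coincide → loss €0.
€259.4: truthful payoff €30.3, deviation payoff €0 → loss €30.3.
€246.5: truthful payoff €43.2, deviation payoff €0 → loss €43.2.
Total loss = €159.6 + €165.9 + €30.3 + €43.2 = €399.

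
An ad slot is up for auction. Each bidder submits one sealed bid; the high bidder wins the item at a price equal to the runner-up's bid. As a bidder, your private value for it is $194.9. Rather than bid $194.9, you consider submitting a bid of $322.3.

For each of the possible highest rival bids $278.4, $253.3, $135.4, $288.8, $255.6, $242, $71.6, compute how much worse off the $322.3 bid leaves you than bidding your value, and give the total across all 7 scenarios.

The deviation costs you only when the competing bid falls strictly between $194.9 and $322.3; elsewhere both bids give the same outcome.
$278.4: truthful payoff $0, deviation payoff −$83.5 → loss $83.5.
$253.3: truthful payoff $0, deviation payoff −$58.4 → loss $58.4.
$135.4: outcomes coincide → loss $0.
$288.8: truthful payoff $0, deviation payoff −$93.9 → loss $93.9.
$255.6: truthful payoff $0, deviation payoff −$60.7 → loss $60.7.
$242: truthful payoff $0, deviation payoff −$47.1 → loss $47.1.
$71.6: outcomes coincide → loss $0.
Total loss = $83.5 + $58.4 + $93.9 + $60.7 + $47.1 = $343.6.

$343.6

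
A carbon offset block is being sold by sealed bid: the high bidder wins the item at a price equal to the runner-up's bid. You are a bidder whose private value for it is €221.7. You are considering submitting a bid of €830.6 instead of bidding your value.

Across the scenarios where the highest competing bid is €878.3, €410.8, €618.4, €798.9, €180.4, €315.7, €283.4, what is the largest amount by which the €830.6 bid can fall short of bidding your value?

€577.2

€878.3: same outcome either way → loss €0.
€410.8: truthful gives €0, deviation gives −€189.1 → loss €189.1.
€618.4: truthful gives €0, deviation gives −€396.7 → loss €396.7.
€798.9: truthful gives €0, deviation gives −€577.2 → loss €577.2.
€180.4: same outcome either way → loss €0.
€315.7: truthful gives €0, deviation gives −€94 → loss €94.
€283.4: truthful gives €0, deviation gives −€61.7 → loss €61.7.
Maximum loss: €577.2.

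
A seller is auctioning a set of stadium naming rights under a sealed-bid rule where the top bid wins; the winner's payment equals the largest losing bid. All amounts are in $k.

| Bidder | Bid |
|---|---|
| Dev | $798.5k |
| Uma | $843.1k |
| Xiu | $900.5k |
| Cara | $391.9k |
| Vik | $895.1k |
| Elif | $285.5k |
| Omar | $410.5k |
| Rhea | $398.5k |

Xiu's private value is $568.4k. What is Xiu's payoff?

−$326.7k

Highest bid: Xiu at $900.5k, so Xiu wins.
Second-highest bid: Vik at $895.1k — that is the price the winner pays.
Xiu's payoff = value − price = $568.4k − $895.1k = −$326.7k.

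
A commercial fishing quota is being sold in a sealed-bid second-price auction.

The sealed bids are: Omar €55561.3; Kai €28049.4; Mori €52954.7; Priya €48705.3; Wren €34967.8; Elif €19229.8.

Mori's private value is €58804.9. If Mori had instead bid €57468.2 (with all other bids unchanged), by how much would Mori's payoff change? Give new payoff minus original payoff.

The highest bid among the other bidders is €55561.3; Mori's bid doesn't change that.
Original bid €52954.7: Mori is not highest (top rival bid is €55561.3); payoff €0.
Alternative bid €57468.2: Mori is highest, pays the top rival bid €55561.3; payoff €58804.9 − €55561.3 = €3243.6.
Change in payoff = €3243.6 − (€0) = €3243.6.

€3243.6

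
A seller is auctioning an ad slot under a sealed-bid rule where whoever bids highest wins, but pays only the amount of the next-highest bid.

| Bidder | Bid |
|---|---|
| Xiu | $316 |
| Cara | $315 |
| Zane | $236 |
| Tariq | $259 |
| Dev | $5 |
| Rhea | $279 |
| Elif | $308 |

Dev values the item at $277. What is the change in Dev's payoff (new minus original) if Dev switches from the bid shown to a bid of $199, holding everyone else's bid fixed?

The highest bid among the other bidders is $316; Dev's bid doesn't change that.
Original bid $5: Dev is not highest (top rival bid is $316); payoff $0.
Alternative bid $199: Dev is not highest (top rival bid is $316); payoff $0.
Change in payoff = $0 − ($0) = $0.

$0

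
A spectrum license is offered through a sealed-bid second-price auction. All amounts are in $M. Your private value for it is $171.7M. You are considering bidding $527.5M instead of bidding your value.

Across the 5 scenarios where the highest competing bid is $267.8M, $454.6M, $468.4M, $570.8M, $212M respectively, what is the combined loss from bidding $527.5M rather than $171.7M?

The deviation costs you only when the competing bid falls strictly between $171.7M and $527.5M; elsewhere both bids give the same outcome.
$267.8M: truthful payoff $0M, deviation payoff −$96.1M → loss $96.1M.
$454.6M: truthful payoff $0M, deviation payoff −$282.9M → loss $282.9M.
$468.4M: truthful payoff $0M, deviation payoff −$296.7M → loss $296.7M.
$570.8M: outcomes coincide → loss $0M.
$212M: truthful payoff $0M, deviation payoff −$40.3M → loss $40.3M.
Total loss = $96.1M + $282.9M + $296.7M + $40.3M = $716M.

$716M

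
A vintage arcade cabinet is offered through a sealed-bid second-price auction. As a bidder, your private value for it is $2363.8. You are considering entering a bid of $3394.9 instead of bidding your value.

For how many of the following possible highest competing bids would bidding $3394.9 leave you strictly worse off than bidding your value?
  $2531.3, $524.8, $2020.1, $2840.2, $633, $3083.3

3

The deviation hurts exactly when the highest competing bid lies strictly between $2363.8 and $3394.9 — overbidding then wins at a price above your value.
$2531.3: inside the interval → strictly worse (loss $167.5).
$524.8: below both → same outcome either way.
$2020.1: below both → same outcome either way.
$2840.2: inside the interval → strictly worse (loss $476.4).
$633: below both → same outcome either way.
$3083.3: inside the interval → strictly worse (loss $719.5).
Count: 3.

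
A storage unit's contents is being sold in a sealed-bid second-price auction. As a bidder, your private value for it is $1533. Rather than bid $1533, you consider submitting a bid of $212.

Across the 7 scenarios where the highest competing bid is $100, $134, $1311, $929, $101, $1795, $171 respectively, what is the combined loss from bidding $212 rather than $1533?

The deviation costs you only when the competing bid falls strictly between $212 and $1533; elsewhere both bids give the same outcome.
$100: outcomes coincide → loss $0.
$134: outcomes coincide → loss $0.
$1311: truthful payoff $222, deviation payoff $0 → loss $222.
$929: truthful payoff $604, deviation payoff $0 → loss $604.
$101: outcomes coincide → loss $0.
$1795: outcomes coincide → loss $0.
$171: outcomes coincide → loss $0.
Total loss = $222 + $604 = $826.

$826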